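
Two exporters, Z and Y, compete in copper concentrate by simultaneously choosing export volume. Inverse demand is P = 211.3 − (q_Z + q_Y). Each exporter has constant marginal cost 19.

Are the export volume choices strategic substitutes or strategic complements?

Exporter Z's profit: π = q_Z(211.3 − (q_Z + q_Y)) − 19q_Z.
∂π/∂q_Z = 192.3 − 2q_Z − q_Y = 0, so q_Z = 96.15 − 0.5q_Y.
The best-response slope dq_Z/dq_Y = −0.5 < 0: the reaction function is downward-sloping, so the choices are strategic substitutes.

strategic substitutes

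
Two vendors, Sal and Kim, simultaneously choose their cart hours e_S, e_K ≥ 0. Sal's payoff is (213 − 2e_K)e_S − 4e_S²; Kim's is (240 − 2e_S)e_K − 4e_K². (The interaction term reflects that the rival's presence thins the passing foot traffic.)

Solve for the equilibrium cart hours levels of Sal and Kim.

20.4, 24.9

Expanding Sal's payoff: 213e_S − 2e_Ke_S − 4e_S².
∂π/∂e_S = 213 − 2e_K − 8e_S = 0, so e_S = 26.625 − 0.25e_K.
Likewise for Kim: e_K = 30 − 0.25e_S.
Substituting the second reaction function into the first: e_S = 26.625 − 0.25(30 − 0.25e_S), which gives 0.9375e_S = 19.125 ⇒ e_S = 20.4.
Then e_K = 30 − 0.25·20.4 = 24.9.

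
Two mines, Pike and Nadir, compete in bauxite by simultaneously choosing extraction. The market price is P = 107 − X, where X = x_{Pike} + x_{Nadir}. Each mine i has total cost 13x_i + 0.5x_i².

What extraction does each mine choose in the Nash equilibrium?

23.5

Mine Pike's profit: π = x_{Pike}(107 − (x_{Pike} + x_{Nadir})) − 13x_{Pike} − 0.5x_{Pike}².
∂π/∂x_{Pike} = 94 − 3x_{Pike} − x_{Nadir} = 0, so x_{Pike} = 94/3 − (1/3)x_{Nadir}.
The game is symmetric, so in equilibrium x_{Nadir} = x_{Pike}: the reaction function gives (4/3)x_{Pike} = 94/3, hence x_{Pike} = 23.5.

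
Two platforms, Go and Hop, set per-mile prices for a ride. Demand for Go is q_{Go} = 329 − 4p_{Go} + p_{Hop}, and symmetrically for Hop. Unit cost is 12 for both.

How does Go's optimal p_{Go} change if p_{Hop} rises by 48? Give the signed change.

6

Go's profit: π = (p_{Go} − 12)(329 − 4p_{Go} + p_{Hop}).
∂π/∂p_{Go} = 377 − 8p_{Go} + p_{Hop} = 0 ⇒ p_{Go} = 47.125 + 0.125p_{Hop}.
The reaction-function slope is 0.125, so a 48-unit rise in p_{Hop} moves p_{Go} by 0.125 × 48 = 6. Go's best response rises — the actions are strategic complements.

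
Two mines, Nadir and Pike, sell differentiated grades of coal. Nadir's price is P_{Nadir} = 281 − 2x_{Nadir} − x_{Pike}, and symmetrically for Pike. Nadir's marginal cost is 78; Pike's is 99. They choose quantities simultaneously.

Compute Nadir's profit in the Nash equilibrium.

3528

Mine Nadir's profit: π = x_{Nadir}(281 − 2x_{Nadir} − x_{Pike}) − 78x_{Nadir}.
∂π/∂x_{Nadir} = 203 − 4x_{Nadir} − x_{Pike} = 0 ⇒ x_{Nadir} = 50.75 − 0.25x_{Pike}.
Similarly x_{Pike} = 45.5 − 0.25x_{Nadir}.
Substituting the second reaction function into the first: x_{Nadir} = 50.75 − 0.25(45.5 − 0.25x_{Nadir}), which gives 0.9375x_{Nadir} = 39.375 ⇒ x_{Nadir} = 42.
Then x_{Pike} = 45.5 − 0.25·42 = 35.
P_{Nadir} = 281 − 2·42 − 35 = 162.
Profit = (162 − 78)·42 = 3528.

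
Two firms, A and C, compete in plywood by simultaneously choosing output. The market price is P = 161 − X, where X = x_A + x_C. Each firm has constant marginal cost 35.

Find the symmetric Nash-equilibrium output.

42

Firm A's profit: π = x_A(161 − (x_A + x_C)) − 35x_A.
∂π/∂x_A = 126 − 2x_A − x_C = 0, so x_A = 63 − 0.5x_C.
By symmetry x_C = x_A; substituting into the reaction function, 1.5x_A = 63 and x_A = 42.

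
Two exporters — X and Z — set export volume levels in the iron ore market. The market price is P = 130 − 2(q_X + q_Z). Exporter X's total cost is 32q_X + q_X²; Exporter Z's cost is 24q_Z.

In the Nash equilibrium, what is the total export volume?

Exporter X's profit: π = q_X(130 − 2(q_X + q_Z)) − 32q_X − q_X².
∂π/∂q_X = 98 − 6q_X − 2q_Z = 0, so q_X = 49/3 − (1/3)q_Z.
For Z: ∂π/∂q_Z = 106 − 4q_Z − 2q_X = 0 ⇒ q_Z = 26.5 − 0.5q_X.
Plugging q_Z into X's best response: q_X = 49/3 − (1/3)(26.5 − 0.5q_X) ⇒ (5/6)q_X = 7.5, so q_X = 9.
Then q_Z = 26.5 − 0.5·9 = 22.
Total export volume: 9 + 22 = 31.

31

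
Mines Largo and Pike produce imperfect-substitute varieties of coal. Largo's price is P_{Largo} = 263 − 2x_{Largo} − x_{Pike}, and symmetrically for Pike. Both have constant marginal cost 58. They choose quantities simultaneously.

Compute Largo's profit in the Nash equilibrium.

Mine Largo's profit: π = x_{Largo}(263 − 2x_{Largo} − x_{Pike}) − 58x_{Largo}.
∂π/∂x_{Largo} = 205 − 4x_{Largo} − x_{Pike} = 0 ⇒ x_{Largo} = 51.25 − 0.25x_{Pike}.
By symmetry x_{Pike} = x_{Largo}; substituting into the reaction function, 1.25x_{Largo} = 51.25 and x_{Largo} = 41.
P_{Largo} = 263 − 2·41 − 41 = 140.
Profit = (140 − 58)·41 = 3362.

3362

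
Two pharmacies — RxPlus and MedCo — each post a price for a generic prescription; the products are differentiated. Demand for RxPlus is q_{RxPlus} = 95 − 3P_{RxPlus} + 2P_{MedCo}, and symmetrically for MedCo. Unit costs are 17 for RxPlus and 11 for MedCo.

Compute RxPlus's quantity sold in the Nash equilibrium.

RxPlus's profit: π = (P_{RxPlus} − 17)(95 − 3P_{RxPlus} + 2P_{MedCo}).
∂π/∂P_{RxPlus} = 146 − 6P_{RxPlus} + 2P_{MedCo} = 0 ⇒ P_{RxPlus} = 73/3 + (1/3)P_{MedCo}.
Similarly P_{MedCo} = 64/3 + (1/3)P_{RxPlus}.
Substituting the second reaction function into the first: P_{RxPlus} = 73/3 + (1/3)(64/3 + (1/3)P_{RxPlus}), which gives (8/9)P_{RxPlus} = 283/9 ⇒ P_{RxPlus} = 35.375.
Then P_{MedCo} = 64/3 + (1/3)·35.375 = 33.125.
q_{RxPlus} = 95 − 3·35.375 + 2·33.125 = 55.125.

55.125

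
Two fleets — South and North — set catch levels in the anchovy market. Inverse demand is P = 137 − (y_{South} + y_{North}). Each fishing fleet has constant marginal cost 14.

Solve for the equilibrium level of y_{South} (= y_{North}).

Fishing fleet South's profit: π = y_{South}(137 − (y_{South} + y_{North})) − 14y_{South}.
∂π/∂y_{South} = 123 − 2y_{South} − y_{North} = 0, so y_{South} = 61.5 − 0.5y_{North}.
By symmetry y_{North} = y_{South}; substituting into the reaction function, 1.5y_{South} = 61.5 and y_{South} = 41.

41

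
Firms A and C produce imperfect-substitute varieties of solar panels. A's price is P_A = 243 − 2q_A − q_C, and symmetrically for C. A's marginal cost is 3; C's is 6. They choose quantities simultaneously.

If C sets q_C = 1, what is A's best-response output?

59.75

Firm A's profit: π = q_A(243 − 2q_A − q_C) − 3q_A.
∂π/∂q_A = 240 − 4q_A − q_C = 0 ⇒ q_A = 60 − 0.25q_C.
At q_C = 1: q_A = 60 − 0.25·1 = 59.75.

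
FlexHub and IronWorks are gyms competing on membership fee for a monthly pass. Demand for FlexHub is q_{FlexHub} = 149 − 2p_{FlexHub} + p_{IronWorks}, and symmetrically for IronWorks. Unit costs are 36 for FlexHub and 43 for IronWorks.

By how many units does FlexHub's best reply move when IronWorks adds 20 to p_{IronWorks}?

FlexHub's profit: π = (p_{FlexHub} − 36)(149 − 2p_{FlexHub} + p_{IronWorks}).
∂π/∂p_{FlexHub} = 221 − 4p_{FlexHub} + p_{IronWorks} = 0 ⇒ p_{FlexHub} = 55.25 + 0.25p_{IronWorks}.
The reaction-function slope is 0.25, so a 20-unit rise in p_{IronWorks} moves p_{FlexHub} by 0.25 × 20 = 5. FlexHub's best response rises — the actions are strategic complements.

5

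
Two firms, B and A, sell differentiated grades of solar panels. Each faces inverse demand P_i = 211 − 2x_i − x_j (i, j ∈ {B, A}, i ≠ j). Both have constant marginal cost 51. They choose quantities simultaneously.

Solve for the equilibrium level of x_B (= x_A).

Firm B's profit: π = x_B(211 − 2x_B − x_A) − 51x_B.
∂π/∂x_B = 160 − 4x_B − x_A = 0 ⇒ x_B = 40 − 0.25x_A.
By symmetry x_A = x_B; substituting into the reaction function, 1.25x_B = 40 and x_B = 32.

32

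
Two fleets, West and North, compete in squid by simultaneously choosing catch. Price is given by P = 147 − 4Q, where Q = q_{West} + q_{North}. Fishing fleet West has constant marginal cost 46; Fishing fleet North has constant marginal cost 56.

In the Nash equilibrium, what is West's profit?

342.25

Fishing fleet West's profit: π = q_{West}(147 − 4(q_{West} + q_{North})) − 46q_{West}.
∂π/∂q_{West} = 101 − 8q_{West} − 4q_{North} = 0, so q_{West} = 12.625 − 0.5q_{North}.
By the same steps for North: q_{North} = 11.375 − 0.5q_{West}.
Plugging q_{North} into West's best response: q_{West} = 12.625 − 0.5(11.375 − 0.5q_{West}) ⇒ 0.75q_{West} = 6.9375, so q_{West} = 9.25.
Then q_{North} = 11.375 − 0.5·9.25 = 6.75.
Price P = 147 − 4·16 = 83.
West's profit: (83 − 46)·9.25 = 342.25.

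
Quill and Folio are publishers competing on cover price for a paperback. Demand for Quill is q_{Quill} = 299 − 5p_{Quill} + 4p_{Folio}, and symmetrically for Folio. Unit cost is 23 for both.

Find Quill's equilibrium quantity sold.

Quill's profit: π = (p_{Quill} − 23)(299 − 5p_{Quill} + 4p_{Folio}).
∂π/∂p_{Quill} = 414 − 10p_{Quill} + 4p_{Folio} = 0 ⇒ p_{Quill} = 41.4 + 0.4p_{Folio}.
The game is symmetric, so in equilibrium p_{Folio} = p_{Quill}: the reaction function gives 0.6p_{Quill} = 41.4, hence p_{Quill} = 69.
q_{Quill} = 299 − 5·69 + 4·69 = 230.

230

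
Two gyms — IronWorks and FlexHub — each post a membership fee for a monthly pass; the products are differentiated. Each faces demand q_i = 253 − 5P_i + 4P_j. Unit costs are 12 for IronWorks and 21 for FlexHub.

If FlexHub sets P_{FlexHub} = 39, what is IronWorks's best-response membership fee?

IronWorks's profit: π = (P_{IronWorks} − 12)(253 − 5P_{IronWorks} + 4P_{FlexHub}).
∂π/∂P_{IronWorks} = 313 − 10P_{IronWorks} + 4P_{FlexHub} = 0 ⇒ P_{IronWorks} = 31.3 + 0.4P_{FlexHub}.
At P_{FlexHub} = 39: P_{IronWorks} = 31.3 + 0.4·39 = 46.9.

46.9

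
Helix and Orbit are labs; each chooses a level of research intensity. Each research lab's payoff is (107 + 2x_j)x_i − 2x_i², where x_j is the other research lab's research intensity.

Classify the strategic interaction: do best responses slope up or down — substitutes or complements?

strategic complements

Helix's payoff is (107 + 2x_O)x_H − 2x_H².
∂π/∂x_H = 107 + 2x_O − 4x_H = 0, so x_H = 26.75 + 0.5x_O.
The best-response slope dx_H/dx_O = 0.5 > 0: the reaction function is upward-sloping, so the choices are strategic complements.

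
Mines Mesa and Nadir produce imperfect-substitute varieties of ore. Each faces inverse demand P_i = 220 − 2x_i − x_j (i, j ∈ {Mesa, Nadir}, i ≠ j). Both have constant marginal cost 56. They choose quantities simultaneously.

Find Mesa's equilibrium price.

Mine Mesa's profit: π = x_{Mesa}(220 − 2x_{Mesa} − x_{Nadir}) − 56x_{Mesa}.
∂π/∂x_{Mesa} = 164 − 4x_{Mesa} − x_{Nadir} = 0 ⇒ x_{Mesa} = 41 − 0.25x_{Nadir}.
The game is symmetric, so in equilibrium x_{Nadir} = x_{Mesa}: the reaction function gives 1.25x_{Mesa} = 41, hence x_{Mesa} = 32.8.
P_{Mesa} = 220 − 2·32.8 − 32.8 = 121.6.

121.6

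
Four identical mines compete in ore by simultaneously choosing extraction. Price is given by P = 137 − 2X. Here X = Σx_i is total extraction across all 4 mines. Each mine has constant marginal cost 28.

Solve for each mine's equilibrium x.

A representative mine's profit is π_i = x_i(137 − 2X) − 28x_i, with X = x_i + Σ_{j≠i} x_j.
First-order condition: 109 − 4x_i − 2Σ_{j≠i} x_j = 0.
In a symmetric equilibrium every mine chooses the same x, so Σ_{j≠i} x_j = 3x. The condition becomes 109 − 10x = 0, giving x = 109/10 = 10.9.

10.9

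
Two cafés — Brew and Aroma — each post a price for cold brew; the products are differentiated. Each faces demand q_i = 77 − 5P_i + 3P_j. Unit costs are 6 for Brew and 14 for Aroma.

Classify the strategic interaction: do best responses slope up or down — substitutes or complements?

Brew's profit: π = (P_{Brew} − 6)(77 − 5P_{Brew} + 3P_{Aroma}).
∂π/∂P_{Brew} = 107 − 10P_{Brew} + 3P_{Aroma} = 0 ⇒ P_{Brew} = 10.7 + 0.3P_{Aroma}.
The best-response slope dP_{Brew}/dP_{Aroma} = 0.3 > 0: the reaction function is upward-sloping, so the choices are strategic complements.

strategic complements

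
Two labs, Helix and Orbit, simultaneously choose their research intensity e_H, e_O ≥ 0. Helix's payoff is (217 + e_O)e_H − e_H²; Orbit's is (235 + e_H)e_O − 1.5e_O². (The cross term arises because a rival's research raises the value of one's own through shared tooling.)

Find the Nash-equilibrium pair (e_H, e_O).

Expanding Helix's payoff: 217e_H + e_Oe_H − e_H².
∂π/∂e_H = 217 + e_O − 2e_H = 0, so e_H = 108.5 + 0.5e_O.
Likewise for Orbit: e_O = 235/3 + (1/3)e_H.
Solving the two reaction functions simultaneously: (1 − (0.5)(1/3))e_H = 108.5 + 0.5·(235/3), so (5/6)e_H = 443/3 and e_H = 177.2.
Then e_O = 235/3 + (1/3)·177.2 = 137.4.

177.2, 137.4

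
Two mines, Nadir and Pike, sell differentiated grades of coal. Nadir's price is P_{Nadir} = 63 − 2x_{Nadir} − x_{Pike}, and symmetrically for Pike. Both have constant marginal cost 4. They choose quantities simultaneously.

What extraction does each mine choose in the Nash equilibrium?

11.8

Mine Nadir's profit: π = x_{Nadir}(63 − 2x_{Nadir} − x_{Pike}) − 4x_{Nadir}.
∂π/∂x_{Nadir} = 59 − 4x_{Nadir} − x_{Pike} = 0 ⇒ x_{Nadir} = 14.75 − 0.25x_{Pike}.
The game is symmetric, so in equilibrium x_{Pike} = x_{Nadir}: the reaction function gives 1.25x_{Nadir} = 14.75, hence x_{Nadir} = 11.8.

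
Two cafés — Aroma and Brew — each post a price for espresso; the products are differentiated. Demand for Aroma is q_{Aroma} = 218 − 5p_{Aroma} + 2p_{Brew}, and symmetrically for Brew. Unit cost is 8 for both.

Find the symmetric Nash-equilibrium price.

Aroma's profit: π = (p_{Aroma} − 8)(218 − 5p_{Aroma} + 2p_{Brew}).
∂π/∂p_{Aroma} = 258 − 10p_{Aroma} + 2p_{Brew} = 0 ⇒ p_{Aroma} = 25.8 + 0.2p_{Brew}.
By symmetry p_{Brew} = p_{Aroma}; substituting into the reaction function, 0.8p_{Aroma} = 25.8 and p_{Aroma} = 32.25.

32.25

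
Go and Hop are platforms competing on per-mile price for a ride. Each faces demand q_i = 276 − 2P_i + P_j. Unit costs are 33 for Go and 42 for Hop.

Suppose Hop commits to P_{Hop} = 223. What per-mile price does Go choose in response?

Go's profit: π = (P_{Go} − 33)(276 − 2P_{Go} + P_{Hop}).
∂π/∂P_{Go} = 342 − 4P_{Go} + P_{Hop} = 0 ⇒ P_{Go} = 85.5 + 0.25P_{Hop}.
At P_{Hop} = 223: P_{Go} = 85.5 + 0.25·223 = 141.25.

141.25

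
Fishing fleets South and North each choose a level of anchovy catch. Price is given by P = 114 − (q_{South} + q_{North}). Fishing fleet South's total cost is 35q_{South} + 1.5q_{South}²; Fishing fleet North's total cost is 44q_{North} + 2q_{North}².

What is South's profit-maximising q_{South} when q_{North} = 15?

Fishing fleet South's profit: π = q_{South}(114 − (q_{South} + q_{North})) − 35q_{South} − 1.5q_{South}².
∂π/∂q_{South} = 79 − 5q_{South} − q_{North} = 0, so q_{South} = 15.8 − 0.2q_{North}.
At q_{North} = 15: q_{South} = 15.8 − 0.2·15 = 12.8.

12.8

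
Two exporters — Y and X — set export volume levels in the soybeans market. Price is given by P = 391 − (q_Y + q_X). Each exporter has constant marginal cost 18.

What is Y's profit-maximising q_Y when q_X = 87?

Exporter Y's profit: π = q_Y(391 − (q_Y + q_X)) − 18q_Y.
∂π/∂q_Y = 373 − 2q_Y − q_X = 0, so q_Y = 186.5 − 0.5q_X.
At q_X = 87: q_Y = 186.5 − 0.5·87 = 143.

143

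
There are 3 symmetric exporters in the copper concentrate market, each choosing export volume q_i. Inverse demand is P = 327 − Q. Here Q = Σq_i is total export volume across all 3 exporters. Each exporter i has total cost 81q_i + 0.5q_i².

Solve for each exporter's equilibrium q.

49.2

A representative exporter's profit is π_i = q_i(327 − Q) − 81q_i − 0.5q_i², with Q = q_i + Σ_{j≠i} q_j.
First-order condition: 246 − 3q_i − Σ_{j≠i} q_j = 0.
In a symmetric equilibrium every exporter chooses the same q, so Σ_{j≠i} q_j = 2q. The condition becomes 246 − 5q = 0, giving q = 246/5 = 49.2.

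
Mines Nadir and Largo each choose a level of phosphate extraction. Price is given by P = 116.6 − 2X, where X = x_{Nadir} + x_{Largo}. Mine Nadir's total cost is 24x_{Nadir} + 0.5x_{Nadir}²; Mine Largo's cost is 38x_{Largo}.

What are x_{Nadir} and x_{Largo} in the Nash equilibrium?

13.325, 12.9875

Mine Nadir's profit: π = x_{Nadir}(116.6 − 2(x_{Nadir} + x_{Largo})) − 24x_{Nadir} − 0.5x_{Nadir}².
∂π/∂x_{Nadir} = 92.6 − 5x_{Nadir} − 2x_{Largo} = 0, so x_{Nadir} = 18.52 − 0.4x_{Largo}.
For Largo: ∂π/∂x_{Largo} = 78.6 − 4x_{Largo} − 2x_{Nadir} = 0 ⇒ x_{Largo} = 19.65 − 0.5x_{Nadir}.
Substituting the second reaction function into the first: x_{Nadir} = 18.52 − 0.4(19.65 − 0.5x_{Nadir}), which gives 0.8x_{Nadir} = 10.66 ⇒ x_{Nadir} = 13.325.
Then x_{Largo} = 19.65 − 0.5·13.325 = 12.9875.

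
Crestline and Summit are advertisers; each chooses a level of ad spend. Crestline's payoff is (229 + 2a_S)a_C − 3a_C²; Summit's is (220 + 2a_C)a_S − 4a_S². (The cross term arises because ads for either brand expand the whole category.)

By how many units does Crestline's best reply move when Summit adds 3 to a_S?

Expanding Crestline's payoff: 229a_C + 2a_Sa_C − 3a_C².
∂π/∂a_C = 229 + 2a_S − 6a_C = 0, so a_C = 229/6 + (1/3)a_S.
The reaction-function slope is 1/3, so a 3-unit rise in a_S moves a_C by 1/3 × 3 = 1. Crestline's best response rises — the actions are strategic complements.

1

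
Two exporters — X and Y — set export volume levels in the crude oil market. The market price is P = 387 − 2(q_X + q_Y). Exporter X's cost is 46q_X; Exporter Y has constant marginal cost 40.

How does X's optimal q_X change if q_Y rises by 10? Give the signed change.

Exporter X's profit: π = q_X(387 − 2(q_X + q_Y)) − 46q_X.
∂π/∂q_X = 341 − 4q_X − 2q_Y = 0, so q_X = 85.25 − 0.5q_Y.
The reaction-function slope is −0.5, so a 10-unit rise in q_Y moves q_X by −0.5 × 10 = −5. X's best response falls — the actions are strategic substitutes.

-5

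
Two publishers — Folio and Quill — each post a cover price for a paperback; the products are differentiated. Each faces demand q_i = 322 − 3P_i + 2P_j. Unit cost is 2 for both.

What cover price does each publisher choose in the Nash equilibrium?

82

Folio's profit: π = (P_{Folio} − 2)(322 − 3P_{Folio} + 2P_{Quill}).
∂π/∂P_{Folio} = 328 − 6P_{Folio} + 2P_{Quill} = 0 ⇒ P_{Folio} = 164/3 + (1/3)P_{Quill}.
By symmetry P_{Quill} = P_{Folio}; substituting into the reaction function, (2/3)P_{Folio} = 164/3 and P_{Folio} = 82.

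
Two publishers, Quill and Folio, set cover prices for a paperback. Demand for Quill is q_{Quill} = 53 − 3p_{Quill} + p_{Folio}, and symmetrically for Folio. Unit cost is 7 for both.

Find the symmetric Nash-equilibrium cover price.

Quill's profit: π = (p_{Quill} − 7)(53 − 3p_{Quill} + p_{Folio}).
∂π/∂p_{Quill} = 74 − 6p_{Quill} + p_{Folio} = 0 ⇒ p_{Quill} = 37/3 + (1/6)p_{Folio}.
By symmetry p_{Folio} = p_{Quill}; substituting into the reaction function, (5/6)p_{Quill} = 37/3 and p_{Quill} = 14.8.

14.8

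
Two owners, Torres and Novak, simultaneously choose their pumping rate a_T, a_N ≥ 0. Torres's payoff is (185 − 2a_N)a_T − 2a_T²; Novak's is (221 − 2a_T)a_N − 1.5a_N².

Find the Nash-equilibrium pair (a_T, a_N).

Expanding Torres's payoff: 185a_T − 2a_Na_T − 2a_T².
∂π/∂a_T = 185 − 2a_N − 4a_T = 0, so a_T = 46.25 − 0.5a_N.
Likewise for Novak: a_N = 221/3 − (2/3)a_T.
Solving the two reaction functions simultaneously: (1 − (−0.5)(−2/3))a_T = 46.25 − 0.5·(221/3), so (2/3)a_T = 113/12 and a_T = 14.125.
Then a_N = 221/3 − (2/3)·14.125 = 64.25.

14.125, 64.25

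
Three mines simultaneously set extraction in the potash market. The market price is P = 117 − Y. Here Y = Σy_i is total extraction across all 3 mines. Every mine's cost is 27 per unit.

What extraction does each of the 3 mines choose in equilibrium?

22.5

A representative mine's profit is π_i = y_i(117 − Y) − 27y_i, with Y = y_i + Σ_{j≠i} y_j.
First-order condition: 90 − 2y_i − Σ_{j≠i} y_j = 0.
With identical mines, set every y_j = y: then 90 − 2y − 2y = 0, i.e. y = 90/4 = 22.5.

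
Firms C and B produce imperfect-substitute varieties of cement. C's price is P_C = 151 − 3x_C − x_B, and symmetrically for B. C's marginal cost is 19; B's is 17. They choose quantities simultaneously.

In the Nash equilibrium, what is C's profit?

1060.32

Firm C's profit: π = x_C(151 − 3x_C − x_B) − 19x_C.
∂π/∂x_C = 132 − 6x_C − x_B = 0 ⇒ x_C = 22 − (1/6)x_B.
Similarly x_B = 67/3 − (1/6)x_C.
Solving the two reaction functions simultaneously: (1 − (−1/6)(−1/6))x_C = 22 − (1/6)·(67/3), so (35/36)x_C = 329/18 and x_C = 18.8.
Then x_B = 67/3 − (1/6)·18.8 = 19.2.
P_C = 151 − 3·18.8 − 19.2 = 75.4.
Profit = (75.4 − 19)·18.8 = 1060.32.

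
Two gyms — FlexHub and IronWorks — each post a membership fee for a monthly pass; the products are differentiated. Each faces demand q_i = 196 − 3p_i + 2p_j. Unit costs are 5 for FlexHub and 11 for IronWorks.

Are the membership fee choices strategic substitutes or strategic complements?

strategic complements

FlexHub's profit: π = (p_{FlexHub} − 5)(196 − 3p_{FlexHub} + 2p_{IronWorks}).
∂π/∂p_{FlexHub} = 211 − 6p_{FlexHub} + 2p_{IronWorks} = 0 ⇒ p_{FlexHub} = 211/6 + (1/3)p_{IronWorks}.
The best-response slope dp_{FlexHub}/dp_{IronWorks} = 1/3 > 0: the reaction function is upward-sloping, so the choices are strategic complements.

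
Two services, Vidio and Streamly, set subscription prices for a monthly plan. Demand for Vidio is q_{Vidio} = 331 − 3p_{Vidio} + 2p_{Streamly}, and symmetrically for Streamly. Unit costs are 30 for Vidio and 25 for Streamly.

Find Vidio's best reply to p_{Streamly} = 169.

126.5

Vidio's profit: π = (p_{Vidio} − 30)(331 − 3p_{Vidio} + 2p_{Streamly}).
∂π/∂p_{Vidio} = 421 − 6p_{Vidio} + 2p_{Streamly} = 0 ⇒ p_{Vidio} = 421/6 + (1/3)p_{Streamly}.
At p_{Streamly} = 169: p_{Vidio} = 421/6 + (1/3)·169 = 126.5.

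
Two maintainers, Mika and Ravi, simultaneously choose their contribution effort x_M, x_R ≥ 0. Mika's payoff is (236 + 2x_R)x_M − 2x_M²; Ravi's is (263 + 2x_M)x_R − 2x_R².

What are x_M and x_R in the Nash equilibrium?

122.5, 127

Expanding Mika's payoff: 236x_M + 2x_Rx_M − 2x_M².
∂π/∂x_M = 236 + 2x_R − 4x_M = 0, so x_M = 59 + 0.5x_R.
Likewise for Ravi: x_R = 65.75 + 0.5x_M.
Plugging x_R into Mika's best response: x_M = 59 + 0.5(65.75 + 0.5x_M) ⇒ 0.75x_M = 91.875, so x_M = 122.5.
Then x_R = 65.75 + 0.5·122.5 = 127.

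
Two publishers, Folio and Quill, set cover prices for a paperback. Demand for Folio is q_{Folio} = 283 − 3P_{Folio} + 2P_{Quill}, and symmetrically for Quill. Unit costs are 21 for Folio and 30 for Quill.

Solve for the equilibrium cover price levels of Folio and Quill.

88.1875, 91.5625

Folio's profit: π = (P_{Folio} − 21)(283 − 3P_{Folio} + 2P_{Quill}).
∂π/∂P_{Folio} = 346 − 6P_{Folio} + 2P_{Quill} = 0 ⇒ P_{Folio} = 173/3 + (1/3)P_{Quill}.
Similarly P_{Quill} = 373/6 + (1/3)P_{Folio}.
Plugging P_{Quill} into Folio's best response: P_{Folio} = 173/3 + (1/3)(373/6 + (1/3)P_{Folio}) ⇒ (8/9)P_{Folio} = 1411/18, so P_{Folio} = 88.1875.
Then P_{Quill} = 373/6 + (1/3)·88.1875 = 91.5625.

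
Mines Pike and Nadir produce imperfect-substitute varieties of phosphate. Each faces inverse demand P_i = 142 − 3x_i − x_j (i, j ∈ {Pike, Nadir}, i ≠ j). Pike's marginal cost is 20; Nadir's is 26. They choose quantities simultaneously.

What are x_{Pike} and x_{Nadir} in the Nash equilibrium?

17.6, 16.4

Mine Pike's profit: π = x_{Pike}(142 − 3x_{Pike} − x_{Nadir}) − 20x_{Pike}.
∂π/∂x_{Pike} = 122 − 6x_{Pike} − x_{Nadir} = 0 ⇒ x_{Pike} = 61/3 − (1/6)x_{Nadir}.
Similarly x_{Nadir} = 58/3 − (1/6)x_{Pike}.
Solving the two reaction functions simultaneously: (1 − (−1/6)(−1/6))x_{Pike} = 61/3 − (1/6)·(58/3), so (35/36)x_{Pike} = 154/9 and x_{Pike} = 17.6.
Then x_{Nadir} = 58/3 − (1/6)·17.6 = 16.4.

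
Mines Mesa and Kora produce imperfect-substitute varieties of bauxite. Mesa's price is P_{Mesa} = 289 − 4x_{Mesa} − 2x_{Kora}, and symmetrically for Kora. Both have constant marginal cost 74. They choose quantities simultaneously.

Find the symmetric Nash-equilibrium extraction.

Mine Mesa's profit: π = x_{Mesa}(289 − 4x_{Mesa} − 2x_{Kora}) − 74x_{Mesa}.
∂π/∂x_{Mesa} = 215 − 8x_{Mesa} − 2x_{Kora} = 0 ⇒ x_{Mesa} = 26.875 − 0.25x_{Kora}.
The game is symmetric, so in equilibrium x_{Kora} = x_{Mesa}: the reaction function gives 1.25x_{Mesa} = 26.875, hence x_{Mesa} = 21.5.

21.5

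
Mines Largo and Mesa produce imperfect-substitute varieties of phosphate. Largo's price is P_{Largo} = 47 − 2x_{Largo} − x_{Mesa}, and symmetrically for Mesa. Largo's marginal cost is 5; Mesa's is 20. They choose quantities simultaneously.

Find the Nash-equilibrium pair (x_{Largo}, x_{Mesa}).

9.4, 4.4

Mine Largo's profit: π = x_{Largo}(47 − 2x_{Largo} − x_{Mesa}) − 5x_{Largo}.
∂π/∂x_{Largo} = 42 − 4x_{Largo} − x_{Mesa} = 0 ⇒ x_{Largo} = 10.5 − 0.25x_{Mesa}.
Similarly x_{Mesa} = 6.75 − 0.25x_{Largo}.
Substituting the second reaction function into the first: x_{Largo} = 10.5 − 0.25(6.75 − 0.25x_{Largo}), which gives 0.9375x_{Largo} = 8.8125 ⇒ x_{Largo} = 9.4.
Then x_{Mesa} = 6.75 − 0.25·9.4 = 4.4.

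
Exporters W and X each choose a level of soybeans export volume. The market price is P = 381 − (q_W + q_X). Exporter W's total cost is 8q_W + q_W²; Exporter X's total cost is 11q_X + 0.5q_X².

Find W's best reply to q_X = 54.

Exporter W's profit: π = q_W(381 − (q_W + q_X)) − 8q_W − q_W².
∂π/∂q_W = 373 − 4q_W − q_X = 0, so q_W = 93.25 − 0.25q_X.
At q_X = 54: q_W = 93.25 − 0.25·54 = 79.75.

79.75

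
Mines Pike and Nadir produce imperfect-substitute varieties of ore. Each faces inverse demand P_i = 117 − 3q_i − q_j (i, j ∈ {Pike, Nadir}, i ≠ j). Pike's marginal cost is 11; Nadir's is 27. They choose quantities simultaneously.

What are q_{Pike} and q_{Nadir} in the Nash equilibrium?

15.6, 12.4

Mine Pike's profit: π = q_{Pike}(117 − 3q_{Pike} − q_{Nadir}) − 11q_{Pike}.
∂π/∂q_{Pike} = 106 − 6q_{Pike} − q_{Nadir} = 0 ⇒ q_{Pike} = 53/3 − (1/6)q_{Nadir}.
Similarly q_{Nadir} = 15 − (1/6)q_{Pike}.
Solving the two reaction functions simultaneously: (1 − (−1/6)(−1/6))q_{Pike} = 53/3 − (1/6)·15, so (35/36)q_{Pike} = 91/6 and q_{Pike} = 15.6.
Then q_{Nadir} = 15 − (1/6)·15.6 = 12.4.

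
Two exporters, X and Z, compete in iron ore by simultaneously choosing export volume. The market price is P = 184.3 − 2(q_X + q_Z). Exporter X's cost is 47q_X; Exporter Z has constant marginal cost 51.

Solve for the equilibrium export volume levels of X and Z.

Exporter X's profit: π = q_X(184.3 − 2(q_X + q_Z)) − 47q_X.
∂π/∂q_X = 137.3 − 4q_X − 2q_Z = 0, so q_X = 34.325 − 0.5q_Z.
By the same steps for Z: q_Z = 33.325 − 0.5q_X.
Substituting the second reaction function into the first: q_X = 34.325 − 0.5(33.325 − 0.5q_X), which gives 0.75q_X = 17.6625 ⇒ q_X = 23.55.
Then q_Z = 33.325 − 0.5·23.55 = 21.55.

23.55, 21.55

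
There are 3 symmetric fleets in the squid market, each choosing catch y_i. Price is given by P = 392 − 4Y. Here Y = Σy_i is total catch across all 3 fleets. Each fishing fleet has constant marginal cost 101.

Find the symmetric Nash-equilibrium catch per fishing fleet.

18.1875

A representative fishing fleet's profit is π_i = y_i(392 − 4Y) − 101y_i, with Y = y_i + Σ_{j≠i} y_j.
First-order condition: 291 − 8y_i − 4Σ_{j≠i} y_j = 0.
With identical fishing fleets, set every y_j = y: then 291 − 8y − 8y = 0, i.e. y = 291/16 = 18.1875.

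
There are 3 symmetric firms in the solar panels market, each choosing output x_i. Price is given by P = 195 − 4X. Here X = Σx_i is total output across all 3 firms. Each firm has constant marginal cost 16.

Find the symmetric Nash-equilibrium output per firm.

11.1875

A representative firm's profit is π_i = x_i(195 − 4X) − 16x_i, with X = x_i + Σ_{j≠i} x_j.
First-order condition: 179 − 8x_i − 4Σ_{j≠i} x_j = 0.
In a symmetric equilibrium every firm chooses the same x, so Σ_{j≠i} x_j = 2x. The condition becomes 179 − 16x = 0, giving x = 179/16 = 11.1875.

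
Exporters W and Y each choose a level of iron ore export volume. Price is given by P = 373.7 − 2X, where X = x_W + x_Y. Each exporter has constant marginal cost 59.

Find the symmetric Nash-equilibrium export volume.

Exporter W's profit: π = x_W(373.7 − 2(x_W + x_Y)) − 59x_W.
∂π/∂x_W = 314.7 − 4x_W − 2x_Y = 0, so x_W = 78.675 − 0.5x_Y.
The game is symmetric, so in equilibrium x_Y = x_W: the reaction function gives 1.5x_W = 78.675, hence x_W = 52.45.

52.45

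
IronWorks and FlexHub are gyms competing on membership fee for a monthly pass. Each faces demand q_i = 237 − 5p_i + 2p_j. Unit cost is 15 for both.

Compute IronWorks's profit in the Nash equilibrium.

2880

IronWorks's profit: π = (p_{IronWorks} − 15)(237 − 5p_{IronWorks} + 2p_{FlexHub}).
∂π/∂p_{IronWorks} = 312 − 10p_{IronWorks} + 2p_{FlexHub} = 0 ⇒ p_{IronWorks} = 31.2 + 0.2p_{FlexHub}.
Setting p_{IronWorks} = p_{FlexHub} in the reaction function: p_{IronWorks} = 31.2 + 0.2p_{IronWorks}, so p_{IronWorks} = 31.2 / 0.8 = 39.
q_{IronWorks} = 237 − 5·39 + 2·39 = 120.
Profit = (39 − 15)·120 = 2880.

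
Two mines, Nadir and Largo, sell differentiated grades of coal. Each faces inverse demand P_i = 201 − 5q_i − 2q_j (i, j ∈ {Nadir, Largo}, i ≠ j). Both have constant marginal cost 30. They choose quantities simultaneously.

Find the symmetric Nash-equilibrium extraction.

14.25

Mine Nadir's profit: π = q_{Nadir}(201 − 5q_{Nadir} − 2q_{Largo}) − 30q_{Nadir}.
∂π/∂q_{Nadir} = 171 − 10q_{Nadir} − 2q_{Largo} = 0 ⇒ q_{Nadir} = 17.1 − 0.2q_{Largo}.
The game is symmetric, so in equilibrium q_{Largo} = q_{Nadir}: the reaction function gives 1.2q_{Nadir} = 17.1, hence q_{Nadir} = 14.25.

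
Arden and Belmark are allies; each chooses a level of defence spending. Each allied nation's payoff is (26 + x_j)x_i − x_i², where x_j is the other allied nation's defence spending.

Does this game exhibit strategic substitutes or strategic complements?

Arden's payoff is (26 + x_B)x_A − x_A².
∂π/∂x_A = 26 + x_B − 2x_A = 0, so x_A = 13 + 0.5x_B.
The best-response slope dx_A/dx_B = 0.5 > 0: the reaction function is upward-sloping, so the choices are strategic complements.

strategic complements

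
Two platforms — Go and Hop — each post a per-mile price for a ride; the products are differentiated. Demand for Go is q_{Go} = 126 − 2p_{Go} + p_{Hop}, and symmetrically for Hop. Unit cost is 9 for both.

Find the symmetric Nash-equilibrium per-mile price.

48

Go's profit: π = (p_{Go} − 9)(126 − 2p_{Go} + p_{Hop}).
∂π/∂p_{Go} = 144 − 4p_{Go} + p_{Hop} = 0 ⇒ p_{Go} = 36 + 0.25p_{Hop}.
The game is symmetric, so in equilibrium p_{Hop} = p_{Go}: the reaction function gives 0.75p_{Go} = 36, hence p_{Go} = 48.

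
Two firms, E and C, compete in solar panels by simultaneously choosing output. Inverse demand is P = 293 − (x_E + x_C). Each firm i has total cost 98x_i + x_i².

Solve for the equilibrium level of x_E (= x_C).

Firm E's profit: π = x_E(293 − (x_E + x_C)) − 98x_E − x_E².
∂π/∂x_E = 195 − 4x_E − x_C = 0, so x_E = 48.75 − 0.25x_C.
The game is symmetric, so in equilibrium x_C = x_E: the reaction function gives 1.25x_E = 48.75, hence x_E = 39.

39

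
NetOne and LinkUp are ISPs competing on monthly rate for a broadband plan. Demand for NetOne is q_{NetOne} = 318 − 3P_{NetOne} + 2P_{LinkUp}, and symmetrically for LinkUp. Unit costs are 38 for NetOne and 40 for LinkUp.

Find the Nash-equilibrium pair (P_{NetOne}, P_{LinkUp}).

108.375, 109.125

NetOne's profit: π = (P_{NetOne} − 38)(318 − 3P_{NetOne} + 2P_{LinkUp}).
∂π/∂P_{NetOne} = 432 − 6P_{NetOne} + 2P_{LinkUp} = 0 ⇒ P_{NetOne} = 72 + (1/3)P_{LinkUp}.
Similarly P_{LinkUp} = 73 + (1/3)P_{NetOne}.
Plugging P_{LinkUp} into NetOne's best response: P_{NetOne} = 72 + (1/3)(73 + (1/3)P_{NetOne}) ⇒ (8/9)P_{NetOne} = 289/3, so P_{NetOne} = 108.375.
Then P_{LinkUp} = 73 + (1/3)·108.375 = 109.125.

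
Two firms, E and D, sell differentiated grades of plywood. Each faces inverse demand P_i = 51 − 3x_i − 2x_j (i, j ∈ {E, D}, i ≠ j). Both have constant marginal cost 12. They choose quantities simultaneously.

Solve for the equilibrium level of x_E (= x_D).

Firm E's profit: π = x_E(51 − 3x_E − 2x_D) − 12x_E.
∂π/∂x_E = 39 − 6x_E − 2x_D = 0 ⇒ x_E = 6.5 − (1/3)x_D.
The game is symmetric, so in equilibrium x_D = x_E: the reaction function gives (4/3)x_E = 6.5, hence x_E = 4.875.

4.875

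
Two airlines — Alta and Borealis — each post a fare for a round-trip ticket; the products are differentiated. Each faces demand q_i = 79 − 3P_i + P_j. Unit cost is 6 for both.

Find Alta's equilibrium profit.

538.68

Alta's profit: π = (P_{Alta} − 6)(79 − 3P_{Alta} + P_{Borealis}).
∂π/∂P_{Alta} = 97 − 6P_{Alta} + P_{Borealis} = 0 ⇒ P_{Alta} = 97/6 + (1/6)P_{Borealis}.
The game is symmetric, so in equilibrium P_{Borealis} = P_{Alta}: the reaction function gives (5/6)P_{Alta} = 97/6, hence P_{Alta} = 19.4.
q_{Alta} = 79 − 3·19.4 + 19.4 = 40.2.
Profit = (19.4 − 6)·40.2 = 538.68.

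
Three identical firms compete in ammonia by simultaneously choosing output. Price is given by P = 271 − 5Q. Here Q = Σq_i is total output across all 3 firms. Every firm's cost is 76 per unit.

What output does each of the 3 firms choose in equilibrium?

A representative firm's profit is π_i = q_i(271 − 5Q) − 76q_i, with Q = q_i + Σ_{j≠i} q_j.
First-order condition: 195 − 10q_i − 5Σ_{j≠i} q_j = 0.
In a symmetric equilibrium every firm chooses the same q, so Σ_{j≠i} q_j = 2q. The condition becomes 195 − 20q = 0, giving q = 195/20 = 9.75.

9.75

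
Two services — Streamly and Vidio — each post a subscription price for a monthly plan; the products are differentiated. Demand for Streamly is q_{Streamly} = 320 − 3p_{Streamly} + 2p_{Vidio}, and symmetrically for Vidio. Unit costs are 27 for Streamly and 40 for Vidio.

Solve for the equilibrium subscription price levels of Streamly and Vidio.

Streamly's profit: π = (p_{Streamly} − 27)(320 − 3p_{Streamly} + 2p_{Vidio}).
∂π/∂p_{Streamly} = 401 − 6p_{Streamly} + 2p_{Vidio} = 0 ⇒ p_{Streamly} = 401/6 + (1/3)p_{Vidio}.
Similarly p_{Vidio} = 220/3 + (1/3)p_{Streamly}.
Plugging p_{Vidio} into Streamly's best response: p_{Streamly} = 401/6 + (1/3)(220/3 + (1/3)p_{Streamly}) ⇒ (8/9)p_{Streamly} = 1643/18, so p_{Streamly} = 102.6875.
Then p_{Vidio} = 220/3 + (1/3)·102.6875 = 107.5625.

102.6875, 107.5625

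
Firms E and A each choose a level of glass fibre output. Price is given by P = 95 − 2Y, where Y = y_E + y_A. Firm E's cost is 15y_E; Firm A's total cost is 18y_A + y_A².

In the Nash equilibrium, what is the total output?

23.7

Firm E's profit: π = y_E(95 − 2(y_E + y_A)) − 15y_E.
∂π/∂y_E = 80 − 4y_E − 2y_A = 0, so y_E = 20 − 0.5y_A.
For A: ∂π/∂y_A = 77 − 6y_A − 2y_E = 0 ⇒ y_A = 77/6 − (1/3)y_E.
Solving the two reaction functions simultaneously: (1 − (−0.5)(−1/3))y_E = 20 − 0.5·(77/6), so (5/6)y_E = 163/12 and y_E = 16.3.
Then y_A = 77/6 − (1/3)·16.3 = 7.4.
Total output: 16.3 + 7.4 = 23.7.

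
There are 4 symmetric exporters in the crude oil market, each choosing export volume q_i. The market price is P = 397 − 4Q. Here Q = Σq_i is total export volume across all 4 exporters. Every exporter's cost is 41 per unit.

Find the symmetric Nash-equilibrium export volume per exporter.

A representative exporter's profit is π_i = q_i(397 − 4Q) − 41q_i, with Q = q_i + Σ_{j≠i} q_j.
First-order condition: 356 − 8q_i − 4Σ_{j≠i} q_j = 0.
With identical exporters, set every q_j = q: then 356 − 8q − 12q = 0, i.e. q = 356/20 = 17.8.

17.8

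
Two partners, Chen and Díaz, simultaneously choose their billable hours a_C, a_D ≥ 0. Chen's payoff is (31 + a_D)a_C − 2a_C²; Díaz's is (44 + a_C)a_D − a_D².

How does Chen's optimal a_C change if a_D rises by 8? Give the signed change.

Expanding Chen's payoff: 31a_C + a_Da_C − 2a_C².
∂π/∂a_C = 31 + a_D − 4a_C = 0, so a_C = 7.75 + 0.25a_D.
The reaction-function slope is 0.25, so an 8-unit rise in a_D moves a_C by 0.25 × 8 = 2. Chen's best response rises — the actions are strategic complements.

2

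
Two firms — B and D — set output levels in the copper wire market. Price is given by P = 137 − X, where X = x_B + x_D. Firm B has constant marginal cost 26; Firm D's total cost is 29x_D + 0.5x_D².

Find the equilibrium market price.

71

Firm B's profit: π = x_B(137 − (x_B + x_D)) − 26x_B.
∂π/∂x_B = 111 − 2x_B − x_D = 0, so x_B = 55.5 − 0.5x_D.
For D: ∂π/∂x_D = 108 − 3x_D − x_B = 0 ⇒ x_D = 36 − (1/3)x_B.
Solving the two reaction functions simultaneously: (1 − (−0.5)(−1/3))x_B = 55.5 − 0.5·36, so (5/6)x_B = 37.5 and x_B = 45.
Then x_D = 36 − (1/3)·45 = 21.
Equilibrium price: P = 137 − 66 = 71.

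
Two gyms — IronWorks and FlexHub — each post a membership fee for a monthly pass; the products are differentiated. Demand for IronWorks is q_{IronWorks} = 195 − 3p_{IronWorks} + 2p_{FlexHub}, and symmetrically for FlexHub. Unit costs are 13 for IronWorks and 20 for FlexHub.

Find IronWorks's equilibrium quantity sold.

IronWorks's profit: π = (p_{IronWorks} − 13)(195 − 3p_{IronWorks} + 2p_{FlexHub}).
∂π/∂p_{IronWorks} = 234 − 6p_{IronWorks} + 2p_{FlexHub} = 0 ⇒ p_{IronWorks} = 39 + (1/3)p_{FlexHub}.
Similarly p_{FlexHub} = 42.5 + (1/3)p_{IronWorks}.
Solving the two reaction functions simultaneously: (1 − (1/3)(1/3))p_{IronWorks} = 39 + (1/3)·42.5, so (8/9)p_{IronWorks} = 319/6 and p_{IronWorks} = 59.8125.
Then p_{FlexHub} = 42.5 + (1/3)·59.8125 = 62.4375.
q_{IronWorks} = 195 − 3·59.8125 + 2·62.4375 = 140.4375.

140.4375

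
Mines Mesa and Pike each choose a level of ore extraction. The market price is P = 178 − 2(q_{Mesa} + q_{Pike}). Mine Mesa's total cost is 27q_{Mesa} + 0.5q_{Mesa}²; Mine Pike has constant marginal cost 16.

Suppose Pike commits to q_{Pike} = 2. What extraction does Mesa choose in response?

Mine Mesa's profit: π = q_{Mesa}(178 − 2(q_{Mesa} + q_{Pike})) − 27q_{Mesa} − 0.5q_{Mesa}².
∂π/∂q_{Mesa} = 151 − 5q_{Mesa} − 2q_{Pike} = 0, so q_{Mesa} = 30.2 − 0.4q_{Pike}.
At q_{Pike} = 2: q_{Mesa} = 30.2 − 0.4·2 = 29.4.

29.4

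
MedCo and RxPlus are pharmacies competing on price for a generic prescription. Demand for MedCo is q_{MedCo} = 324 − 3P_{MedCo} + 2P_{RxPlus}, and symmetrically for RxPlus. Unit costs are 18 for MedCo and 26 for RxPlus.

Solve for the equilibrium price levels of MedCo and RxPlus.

96, 99

MedCo's profit: π = (P_{MedCo} − 18)(324 − 3P_{MedCo} + 2P_{RxPlus}).
∂π/∂P_{MedCo} = 378 − 6P_{MedCo} + 2P_{RxPlus} = 0 ⇒ P_{MedCo} = 63 + (1/3)P_{RxPlus}.
Similarly P_{RxPlus} = 67 + (1/3)P_{MedCo}.
Substituting the second reaction function into the first: P_{MedCo} = 63 + (1/3)(67 + (1/3)P_{MedCo}), which gives (8/9)P_{MedCo} = 256/3 ⇒ P_{MedCo} = 96.
Then P_{RxPlus} = 67 + (1/3)·96 = 99.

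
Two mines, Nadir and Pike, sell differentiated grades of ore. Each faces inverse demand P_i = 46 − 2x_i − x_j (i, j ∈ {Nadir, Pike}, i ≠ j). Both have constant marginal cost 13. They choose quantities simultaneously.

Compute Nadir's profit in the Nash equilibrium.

Mine Nadir's profit: π = x_{Nadir}(46 − 2x_{Nadir} − x_{Pike}) − 13x_{Nadir}.
∂π/∂x_{Nadir} = 33 − 4x_{Nadir} − x_{Pike} = 0 ⇒ x_{Nadir} = 8.25 − 0.25x_{Pike}.
Setting x_{Nadir} = x_{Pike} in the reaction function: x_{Nadir} = 8.25 − 0.25x_{Nadir}, so x_{Nadir} = 8.25 / 1.25 = 6.6.
P_{Nadir} = 46 − 2·6.6 − 6.6 = 26.2.
Profit = (26.2 − 13)·6.6 = 87.12.

87.12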